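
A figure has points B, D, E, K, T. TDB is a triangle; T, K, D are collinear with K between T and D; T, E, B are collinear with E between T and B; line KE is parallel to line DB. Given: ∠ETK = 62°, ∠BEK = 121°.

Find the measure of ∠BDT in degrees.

1. ∠KET = 59°  [linear pair at E on TB]
2. ∠EKT = 59°  [△TKE]
3. ∠BDT = 59°  [KE∥DB, corresponding at K]

∠BDT = 59°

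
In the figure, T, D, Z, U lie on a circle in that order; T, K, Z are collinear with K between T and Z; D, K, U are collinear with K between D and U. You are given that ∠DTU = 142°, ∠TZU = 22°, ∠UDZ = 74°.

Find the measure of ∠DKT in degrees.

1. ∠DZU = 38°  [cyclic TDZU, opposite ∠T+∠Z]
2. ∠TDU = 22°  [same arc TU]
3. ∠DUZ = 68°  [△DZU]
4. ∠DTZ = 68°  [same arc DZ]
5. ∠DKT = 90°  [△TKD]

∠DKT = 90°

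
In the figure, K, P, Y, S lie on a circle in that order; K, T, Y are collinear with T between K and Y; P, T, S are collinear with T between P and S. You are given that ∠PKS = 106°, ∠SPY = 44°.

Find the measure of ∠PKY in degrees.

∠PKY = 62°

1. ∠PYS = 74°  [cyclic KPYS, opposite ∠K+∠Y]
2. ∠PSY = 62°  [△PYS]
3. ∠PKY = 62°  [same arc PY]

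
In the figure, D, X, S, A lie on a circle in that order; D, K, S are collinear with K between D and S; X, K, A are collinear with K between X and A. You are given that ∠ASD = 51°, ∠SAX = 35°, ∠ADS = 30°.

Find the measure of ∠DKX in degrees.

∠DKX = 94°

1. ∠AXD = 51°  [same arc DA]
2. ∠SDX = 35°  [same arc XS]
3. ∠DKX = 94°  [△DKX]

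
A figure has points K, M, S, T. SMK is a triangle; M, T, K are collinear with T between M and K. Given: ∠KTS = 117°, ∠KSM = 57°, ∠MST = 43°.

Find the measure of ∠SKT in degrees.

1. ∠MTS = 63°  [linear pair at T on MK]
2. ∠SMT = 74°  [△SMT]
3. ∠KMS = 74°  [T on ray MK]
4. ∠MKS = 49°  [△SMK]
5. ∠SKT = 49°  [T on ray KM]

∠SKT = 49°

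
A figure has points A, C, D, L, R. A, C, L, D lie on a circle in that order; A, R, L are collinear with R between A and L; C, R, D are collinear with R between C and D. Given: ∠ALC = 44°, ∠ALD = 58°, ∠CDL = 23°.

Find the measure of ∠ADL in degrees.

1. ∠CAL = 23°  [same arc CL]
2. ∠ACL = 113°  [△ACL]
3. ∠ADL = 67°  [cyclic ACLD, opposite ∠C+∠D]

∠ADL = 67°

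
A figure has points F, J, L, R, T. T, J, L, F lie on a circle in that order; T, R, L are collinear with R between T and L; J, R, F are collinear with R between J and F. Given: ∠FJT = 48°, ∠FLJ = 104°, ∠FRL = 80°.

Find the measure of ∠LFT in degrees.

∠LFT = 108°

1. ∠FLT = 48°  [same arc TF]
2. ∠FTJ = 76°  [cyclic TJLF, opposite ∠T+∠L]
3. ∠FRT = 100°  [linear pair at R on TL]
4. ∠JFT = 56°  [△TJF]
5. ∠FTL = 24°  [△TRF]
6. ∠LFT = 108°  [△TLF]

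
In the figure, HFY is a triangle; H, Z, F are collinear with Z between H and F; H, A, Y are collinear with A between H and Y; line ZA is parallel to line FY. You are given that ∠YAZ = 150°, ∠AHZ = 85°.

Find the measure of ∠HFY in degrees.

∠HFY = 65°

1. ∠HAZ = 30°  [linear pair at A on HY]
2. ∠AZH = 65°  [△HZA]
3. ∠HFY = 65°  [ZA∥FY, corresponding at Z]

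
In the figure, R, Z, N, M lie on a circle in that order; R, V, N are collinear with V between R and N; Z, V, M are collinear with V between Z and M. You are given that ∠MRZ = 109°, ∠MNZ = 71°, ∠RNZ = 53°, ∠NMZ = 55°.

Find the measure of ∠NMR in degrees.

1. ∠NRZ = 55°  [same arc ZN]
2. ∠NZR = 72°  [△RZN]
3. ∠NMR = 108°  [cyclic RZNM, opposite ∠Z+∠M]

∠NMR = 108°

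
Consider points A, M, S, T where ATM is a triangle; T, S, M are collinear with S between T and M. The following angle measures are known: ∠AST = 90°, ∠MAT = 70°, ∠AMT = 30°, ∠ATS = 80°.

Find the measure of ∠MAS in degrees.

∠MAS = 60°

1. ∠ASM = 90°  [linear pair at S on TM]
2. ∠AMS = 30°  [S on ray MT]
3. ∠MAS = 60°  [△ASM]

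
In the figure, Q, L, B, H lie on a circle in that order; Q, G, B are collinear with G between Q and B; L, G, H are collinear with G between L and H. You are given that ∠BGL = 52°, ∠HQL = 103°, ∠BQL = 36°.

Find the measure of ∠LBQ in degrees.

1. ∠HBL = 77°  [cyclic QLBH, opposite ∠Q+∠B]
2. ∠BHL = 36°  [same arc LB]
3. ∠BLH = 67°  [△LBH]
4. ∠LBQ = 61°  [△LGB]

∠LBQ = 61°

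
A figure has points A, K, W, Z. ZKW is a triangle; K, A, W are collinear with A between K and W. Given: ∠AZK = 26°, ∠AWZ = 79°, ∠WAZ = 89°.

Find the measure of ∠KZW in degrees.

1. ∠KWZ = 79°  [A on ray WK]
2. ∠KAZ = 91°  [linear pair at A on KW]
3. ∠AKZ = 63°  [△ZKA]
4. ∠WKZ = 63°  [A on ray KW]
5. ∠KZW = 38°  [△ZKW]

∠KZW = 38°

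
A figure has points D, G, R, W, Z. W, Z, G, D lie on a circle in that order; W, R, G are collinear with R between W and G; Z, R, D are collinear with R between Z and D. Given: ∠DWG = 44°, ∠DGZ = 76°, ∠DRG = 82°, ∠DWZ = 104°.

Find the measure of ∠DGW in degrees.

1. ∠DZG = 44°  [same arc GD]
2. ∠GDZ = 60°  [△ZGD]
3. ∠DGW = 38°  [△GRD]

∠DGW = 38°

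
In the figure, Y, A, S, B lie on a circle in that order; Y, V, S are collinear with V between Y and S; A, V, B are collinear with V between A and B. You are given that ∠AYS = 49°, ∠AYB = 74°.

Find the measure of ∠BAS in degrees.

∠BAS = 25°

1. ∠ABS = 49°  [same arc AS]
2. ∠ASB = 106°  [cyclic YASB, opposite ∠Y+∠S]
3. ∠BAS = 25°  [△ASB]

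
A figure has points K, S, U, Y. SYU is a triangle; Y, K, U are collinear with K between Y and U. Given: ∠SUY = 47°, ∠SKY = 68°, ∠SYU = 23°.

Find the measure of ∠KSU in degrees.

∠KSU = 21°

1. ∠KUS = 47°  [K on ray UY]
2. ∠SKU = 112°  [linear pair at K on YU]
3. ∠KSU = 21°  [△SKU]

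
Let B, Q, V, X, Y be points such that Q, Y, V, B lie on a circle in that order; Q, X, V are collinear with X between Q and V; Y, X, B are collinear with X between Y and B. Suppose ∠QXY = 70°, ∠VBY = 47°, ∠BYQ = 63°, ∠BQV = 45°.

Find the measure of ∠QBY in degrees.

1. ∠BXV = 70°  [vertical angles at X]
2. ∠BXQ = 110°  [linear pair at X on QV]
3. ∠QBY = 25°  [△QXB]

∠QBY = 25°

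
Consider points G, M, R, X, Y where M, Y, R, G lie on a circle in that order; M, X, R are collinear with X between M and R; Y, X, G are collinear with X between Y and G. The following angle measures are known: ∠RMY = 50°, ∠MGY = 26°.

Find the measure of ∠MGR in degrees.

1. ∠MRY = 26°  [same arc MY]
2. ∠MYR = 104°  [△MYR]
3. ∠MGR = 76°  [cyclic MYRG, opposite ∠Y+∠G]

∠MGR = 76°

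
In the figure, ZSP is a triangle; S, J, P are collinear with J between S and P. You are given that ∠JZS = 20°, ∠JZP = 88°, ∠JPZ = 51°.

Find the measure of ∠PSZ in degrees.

1. ∠PJZ = 41°  [△ZJP]
2. ∠SJZ = 139°  [linear pair at J on SP]
3. ∠JSZ = 21°  [△ZSJ]
4. ∠PSZ = 21°  [J on ray SP]

∠PSZ = 21°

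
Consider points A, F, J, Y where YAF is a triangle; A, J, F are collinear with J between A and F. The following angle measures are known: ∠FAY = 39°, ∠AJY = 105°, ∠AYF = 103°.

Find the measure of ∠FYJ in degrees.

1. ∠AFY = 38°  [△YAF]
2. ∠FJY = 75°  [linear pair at J on AF]
3. ∠JFY = 38°  [J on ray FA]
4. ∠FYJ = 67°  [△YJF]

∠FYJ = 67°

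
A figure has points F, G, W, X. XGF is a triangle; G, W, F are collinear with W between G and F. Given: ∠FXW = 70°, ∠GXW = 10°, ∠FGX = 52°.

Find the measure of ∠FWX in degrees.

1. ∠WGX = 52°  [W on ray GF]
2. ∠GWX = 118°  [△XGW]
3. ∠FWX = 62°  [linear pair at W on GF]

∠FWX = 62°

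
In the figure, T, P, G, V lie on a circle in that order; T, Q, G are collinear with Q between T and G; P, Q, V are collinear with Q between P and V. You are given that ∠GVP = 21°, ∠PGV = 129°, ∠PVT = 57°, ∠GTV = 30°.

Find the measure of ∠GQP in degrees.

1. ∠GPV = 30°  [△PGV]
2. ∠PGT = 57°  [same arc TP]
3. ∠GQP = 93°  [△PQG]

∠GQP = 93°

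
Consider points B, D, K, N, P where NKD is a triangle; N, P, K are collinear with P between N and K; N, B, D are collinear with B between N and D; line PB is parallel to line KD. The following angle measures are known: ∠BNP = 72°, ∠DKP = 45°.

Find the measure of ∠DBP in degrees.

1. ∠DNK = 72°  [P on NK, B on ND]
2. ∠DKN = 45°  [P on ray KN]
3. ∠KDN = 63°  [△NKD]
4. ∠NBP = 63°  [PB∥KD, corresponding at B]
5. ∠DBP = 117°  [linear pair at B on ND]

∠DBP = 117°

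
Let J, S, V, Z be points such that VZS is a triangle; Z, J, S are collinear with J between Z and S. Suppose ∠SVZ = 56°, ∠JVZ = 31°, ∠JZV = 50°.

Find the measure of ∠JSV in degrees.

∠JSV = 74°

1. ∠SZV = 50°  [J on ray ZS]
2. ∠VSZ = 74°  [△VZS]
3. ∠JSV = 74°  [J on ray SZ]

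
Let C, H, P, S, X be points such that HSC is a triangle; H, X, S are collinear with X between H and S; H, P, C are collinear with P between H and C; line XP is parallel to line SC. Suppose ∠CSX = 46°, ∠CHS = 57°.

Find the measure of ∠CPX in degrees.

1. ∠CSH = 46°  [X on ray SH]
2. ∠HCS = 77°  [△HSC]
3. ∠HPX = 77°  [XP∥SC, corresponding at P]
4. ∠CPX = 103°  [linear pair at P on HC]

∠CPX = 103°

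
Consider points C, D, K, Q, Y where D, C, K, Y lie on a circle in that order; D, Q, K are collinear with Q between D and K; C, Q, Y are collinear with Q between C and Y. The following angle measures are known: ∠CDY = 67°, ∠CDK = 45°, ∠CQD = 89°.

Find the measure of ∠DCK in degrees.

∠DCK = 68°

1. ∠CKY = 113°  [cyclic DCKY, opposite ∠D+∠K]
2. ∠CYK = 45°  [same arc CK]
3. ∠CQK = 91°  [linear pair at Q on DK]
4. ∠KCY = 22°  [△CKY]
5. ∠CKD = 67°  [△CQK]
6. ∠DCK = 68°  [△DCK]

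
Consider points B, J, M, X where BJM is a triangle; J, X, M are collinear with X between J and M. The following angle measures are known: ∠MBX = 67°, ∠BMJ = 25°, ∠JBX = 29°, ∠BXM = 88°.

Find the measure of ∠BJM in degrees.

1. ∠BXJ = 92°  [linear pair at X on JM]
2. ∠BJX = 59°  [△BJX]
3. ∠BJM = 59°  [X on ray JM]

∠BJM = 59°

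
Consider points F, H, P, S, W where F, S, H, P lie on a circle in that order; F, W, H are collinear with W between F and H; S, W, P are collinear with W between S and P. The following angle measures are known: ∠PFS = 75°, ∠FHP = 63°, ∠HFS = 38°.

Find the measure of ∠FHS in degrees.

∠FHS = 42°

1. ∠PHS = 105°  [cyclic FSHP, opposite ∠F+∠H]
2. ∠FSP = 63°  [same arc FP]
3. ∠HPS = 38°  [same arc SH]
4. ∠FWS = 79°  [△FWS]
5. ∠HSP = 37°  [△SHP]
6. ∠HWS = 101°  [linear pair at W on FH]
7. ∠FHS = 42°  [△SWH]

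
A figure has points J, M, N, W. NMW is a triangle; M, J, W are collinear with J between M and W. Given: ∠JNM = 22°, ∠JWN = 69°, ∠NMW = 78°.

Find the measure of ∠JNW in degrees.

1. ∠JMN = 78°  [J on ray MW]
2. ∠MJN = 80°  [△NMJ]
3. ∠NJW = 100°  [linear pair at J on MW]
4. ∠JNW = 11°  [△NJW]

∠JNW = 11°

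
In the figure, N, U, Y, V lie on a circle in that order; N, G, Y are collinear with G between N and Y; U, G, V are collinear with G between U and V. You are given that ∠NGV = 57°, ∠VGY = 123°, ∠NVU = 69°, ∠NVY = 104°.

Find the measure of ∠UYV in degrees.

1. ∠UGY = 57°  [vertical angles at G]
2. ∠VNY = 54°  [△NGV]
3. ∠NYU = 69°  [same arc NU]
4. ∠NYV = 22°  [△NYV]
5. ∠VUY = 54°  [△UGY]
6. ∠UVY = 35°  [△YGV]
7. ∠UYV = 91°  [△UYV]

∠UYV = 91°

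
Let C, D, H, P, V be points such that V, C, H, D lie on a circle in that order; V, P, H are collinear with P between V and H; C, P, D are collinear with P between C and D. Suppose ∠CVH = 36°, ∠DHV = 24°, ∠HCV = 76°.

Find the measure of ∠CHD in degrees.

1. ∠CHV = 68°  [△VCH]
2. ∠DCV = 24°  [same arc VD]
3. ∠CDV = 68°  [same arc VC]
4. ∠CVD = 88°  [△VCD]
5. ∠CHD = 92°  [cyclic VCHD, opposite ∠V+∠H]

∠CHD = 92°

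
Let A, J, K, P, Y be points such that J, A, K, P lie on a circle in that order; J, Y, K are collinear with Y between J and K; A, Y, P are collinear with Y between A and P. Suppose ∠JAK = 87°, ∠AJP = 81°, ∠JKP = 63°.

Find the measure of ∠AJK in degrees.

1. ∠JAP = 63°  [same arc JP]
2. ∠APJ = 36°  [△JAP]
3. ∠AKJ = 36°  [same arc JA]
4. ∠AJK = 57°  [△JAK]

∠AJK = 57°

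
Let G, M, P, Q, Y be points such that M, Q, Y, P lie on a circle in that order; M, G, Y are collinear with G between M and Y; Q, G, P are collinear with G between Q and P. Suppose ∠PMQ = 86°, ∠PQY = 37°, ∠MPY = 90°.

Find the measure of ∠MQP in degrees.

∠MQP = 53°

1. ∠PMY = 37°  [same arc YP]
2. ∠MYP = 53°  [△MYP]
3. ∠MQP = 53°  [same arc MP]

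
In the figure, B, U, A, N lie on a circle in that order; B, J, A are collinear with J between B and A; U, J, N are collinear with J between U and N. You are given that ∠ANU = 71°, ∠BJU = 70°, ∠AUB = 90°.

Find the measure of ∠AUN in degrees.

∠AUN = 51°

1. ∠ABU = 71°  [same arc UA]
2. ∠AJU = 110°  [linear pair at J on BA]
3. ∠BAU = 19°  [△BUA]
4. ∠AUN = 51°  [△UJA]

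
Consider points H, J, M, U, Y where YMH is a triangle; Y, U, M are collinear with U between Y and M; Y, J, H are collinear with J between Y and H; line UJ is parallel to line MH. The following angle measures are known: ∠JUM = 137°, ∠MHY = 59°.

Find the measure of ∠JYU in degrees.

1. ∠JUY = 43°  [linear pair at U on YM]
2. ∠UJY = 59°  [UJ∥MH, corresponding at J]
3. ∠JYU = 78°  [△YUJ]

∠JYU = 78°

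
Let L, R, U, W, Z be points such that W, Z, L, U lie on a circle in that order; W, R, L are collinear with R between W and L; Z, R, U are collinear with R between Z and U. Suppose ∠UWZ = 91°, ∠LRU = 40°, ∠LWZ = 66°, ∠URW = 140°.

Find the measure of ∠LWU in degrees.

∠LWU = 25°

1. ∠ULZ = 89°  [cyclic WZLU, opposite ∠W+∠L]
2. ∠LUZ = 66°  [same arc ZL]
3. ∠LZU = 25°  [△ZLU]
4. ∠LWU = 25°  [same arc LU]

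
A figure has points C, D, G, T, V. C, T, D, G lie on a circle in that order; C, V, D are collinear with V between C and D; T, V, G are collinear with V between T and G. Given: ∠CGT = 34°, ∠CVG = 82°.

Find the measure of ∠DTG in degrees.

∠DTG = 64°

1. ∠CDT = 34°  [same arc CT]
2. ∠DVT = 82°  [vertical angles at V]
3. ∠DTG = 64°  [△TVD]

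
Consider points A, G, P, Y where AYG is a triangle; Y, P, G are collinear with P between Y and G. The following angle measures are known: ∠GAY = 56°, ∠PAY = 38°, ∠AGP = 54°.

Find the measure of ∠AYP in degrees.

∠AYP = 70°

1. ∠AGY = 54°  [P on ray GY]
2. ∠AYG = 70°  [△AYG]
3. ∠AYP = 70°  [P on ray YG]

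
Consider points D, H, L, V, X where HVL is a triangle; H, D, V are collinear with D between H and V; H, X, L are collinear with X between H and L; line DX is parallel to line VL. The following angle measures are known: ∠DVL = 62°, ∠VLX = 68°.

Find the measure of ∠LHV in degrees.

∠LHV = 50°

1. ∠HVL = 62°  [D on ray VH]
2. ∠HLV = 68°  [X on ray LH]
3. ∠LHV = 50°  [△HVL]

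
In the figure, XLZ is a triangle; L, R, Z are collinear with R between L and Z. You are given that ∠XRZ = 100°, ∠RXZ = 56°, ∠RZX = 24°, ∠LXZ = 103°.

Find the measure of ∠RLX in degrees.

1. ∠LZX = 24°  [R on ray ZL]
2. ∠XLZ = 53°  [△XLZ]
3. ∠RLX = 53°  [R on ray LZ]

∠RLX = 53°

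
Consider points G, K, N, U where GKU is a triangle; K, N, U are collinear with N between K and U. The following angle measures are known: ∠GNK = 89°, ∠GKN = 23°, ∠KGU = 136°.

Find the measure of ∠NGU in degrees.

∠NGU = 68°

1. ∠GNU = 91°  [linear pair at N on KU]
2. ∠GKU = 23°  [N on ray KU]
3. ∠GUK = 21°  [△GKU]
4. ∠GUN = 21°  [N on ray UK]
5. ∠NGU = 68°  [△GNU]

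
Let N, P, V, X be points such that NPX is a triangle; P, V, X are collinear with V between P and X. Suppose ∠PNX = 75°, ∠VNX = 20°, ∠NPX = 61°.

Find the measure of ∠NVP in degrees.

∠NVP = 64°

1. ∠NXP = 44°  [△NPX]
2. ∠NXV = 44°  [V on ray XP]
3. ∠NVX = 116°  [△NVX]
4. ∠NVP = 64°  [linear pair at V on PX]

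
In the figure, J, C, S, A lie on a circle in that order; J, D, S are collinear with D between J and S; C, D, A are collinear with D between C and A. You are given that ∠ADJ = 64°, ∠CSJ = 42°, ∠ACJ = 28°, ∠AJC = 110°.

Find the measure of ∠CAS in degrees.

1. ∠ADS = 116°  [linear pair at D on JS]
2. ∠ASJ = 28°  [same arc JA]
3. ∠CAS = 36°  [△SDA]

∠CAS = 36°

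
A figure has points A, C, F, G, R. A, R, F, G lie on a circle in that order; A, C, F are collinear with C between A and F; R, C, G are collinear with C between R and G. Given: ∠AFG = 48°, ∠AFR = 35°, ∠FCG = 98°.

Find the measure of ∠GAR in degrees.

1. ∠ARG = 48°  [same arc AG]
2. ∠AGR = 35°  [same arc AR]
3. ∠GAR = 97°  [△ARG]

∠GAR = 97°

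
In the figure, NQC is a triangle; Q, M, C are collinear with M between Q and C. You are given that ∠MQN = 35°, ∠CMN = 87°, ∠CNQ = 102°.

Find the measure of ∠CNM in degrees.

1. ∠CQN = 35°  [M on ray QC]
2. ∠NCQ = 43°  [△NQC]
3. ∠MCN = 43°  [M on ray CQ]
4. ∠CNM = 50°  [△NMC]

∠CNM = 50°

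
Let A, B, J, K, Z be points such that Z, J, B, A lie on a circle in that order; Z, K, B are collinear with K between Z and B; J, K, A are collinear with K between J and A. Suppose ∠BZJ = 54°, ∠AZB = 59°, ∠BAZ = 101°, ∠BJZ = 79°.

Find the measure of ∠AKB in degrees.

∠AKB = 106°

1. ∠BAJ = 54°  [same arc JB]
2. ∠ABZ = 20°  [△ZBA]
3. ∠AKB = 106°  [△BKA]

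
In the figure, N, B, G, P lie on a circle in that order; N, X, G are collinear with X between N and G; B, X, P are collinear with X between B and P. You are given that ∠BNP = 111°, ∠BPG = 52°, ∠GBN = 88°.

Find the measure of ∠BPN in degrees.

1. ∠BNG = 52°  [same arc BG]
2. ∠BGN = 40°  [△NBG]
3. ∠BPN = 40°  [same arc NB]

∠BPN = 40°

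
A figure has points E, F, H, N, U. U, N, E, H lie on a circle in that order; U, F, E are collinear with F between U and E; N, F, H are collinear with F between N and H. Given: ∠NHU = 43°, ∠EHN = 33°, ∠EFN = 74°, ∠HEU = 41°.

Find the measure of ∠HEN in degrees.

1. ∠NEU = 43°  [same arc UN]
2. ∠ENH = 63°  [△NFE]
3. ∠HEN = 84°  [△NEH]

∠HEN = 84°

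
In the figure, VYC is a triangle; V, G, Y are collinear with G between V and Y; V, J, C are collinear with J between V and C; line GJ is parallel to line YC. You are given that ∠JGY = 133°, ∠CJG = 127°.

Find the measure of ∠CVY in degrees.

∠CVY = 80°

1. ∠JGV = 47°  [linear pair at G on VY]
2. ∠GJV = 53°  [linear pair at J on VC]
3. ∠GVJ = 80°  [△VGJ]
4. ∠CVY = 80°  [G on VY, J on VC]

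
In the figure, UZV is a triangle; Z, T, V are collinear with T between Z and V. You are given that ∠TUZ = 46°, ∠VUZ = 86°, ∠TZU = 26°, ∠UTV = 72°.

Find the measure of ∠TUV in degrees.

1. ∠UZV = 26°  [T on ray ZV]
2. ∠UVZ = 68°  [△UZV]
3. ∠TVU = 68°  [T on ray VZ]
4. ∠TUV = 40°  [△UTV]

∠TUV = 40°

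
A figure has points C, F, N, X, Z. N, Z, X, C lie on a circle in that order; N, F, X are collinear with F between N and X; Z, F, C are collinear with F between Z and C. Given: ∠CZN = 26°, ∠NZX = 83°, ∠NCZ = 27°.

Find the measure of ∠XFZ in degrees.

∠XFZ = 96°

1. ∠CXN = 26°  [same arc NC]
2. ∠NCX = 97°  [cyclic NZXC, opposite ∠Z+∠C]
3. ∠NXZ = 27°  [same arc NZ]
4. ∠CNX = 57°  [△NXC]
5. ∠CZX = 57°  [same arc XC]
6. ∠XFZ = 96°  [△ZFX]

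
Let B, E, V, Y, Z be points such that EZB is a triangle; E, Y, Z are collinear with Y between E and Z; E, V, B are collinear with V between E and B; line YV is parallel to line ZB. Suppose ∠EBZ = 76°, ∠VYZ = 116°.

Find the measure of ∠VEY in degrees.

∠VEY = 40°

1. ∠EVY = 76°  [YV∥ZB, corresponding at V]
2. ∠EYV = 64°  [linear pair at Y on EZ]
3. ∠VEY = 40°  [△EYV]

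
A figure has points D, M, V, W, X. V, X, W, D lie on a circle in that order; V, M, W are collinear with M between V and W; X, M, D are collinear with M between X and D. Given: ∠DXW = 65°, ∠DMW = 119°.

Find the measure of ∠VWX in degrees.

1. ∠DVW = 65°  [same arc WD]
2. ∠DMV = 61°  [linear pair at M on VW]
3. ∠VDX = 54°  [△VMD]
4. ∠VWX = 54°  [same arc VX]

∠VWX = 54°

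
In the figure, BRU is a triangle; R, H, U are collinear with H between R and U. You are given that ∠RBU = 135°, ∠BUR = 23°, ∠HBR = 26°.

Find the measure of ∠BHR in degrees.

1. ∠BRU = 22°  [△BRU]
2. ∠BRH = 22°  [H on ray RU]
3. ∠BHR = 132°  [△BRH]

∠BHR = 132°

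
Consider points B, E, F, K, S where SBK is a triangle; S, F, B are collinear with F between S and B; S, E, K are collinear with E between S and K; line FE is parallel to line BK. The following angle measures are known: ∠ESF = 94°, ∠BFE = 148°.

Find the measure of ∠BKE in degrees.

1. ∠EFS = 32°  [linear pair at F on SB]
2. ∠FES = 54°  [△SFE]
3. ∠FEK = 126°  [linear pair at E on SK]
4. ∠BKE = 54°  [FE∥BK, co-interior at K–E]

∠BKE = 54°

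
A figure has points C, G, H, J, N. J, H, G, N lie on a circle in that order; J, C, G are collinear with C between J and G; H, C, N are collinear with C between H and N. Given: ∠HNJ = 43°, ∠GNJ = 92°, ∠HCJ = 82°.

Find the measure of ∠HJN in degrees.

∠HJN = 88°

1. ∠HGJ = 43°  [same arc JH]
2. ∠GHJ = 88°  [cyclic JHGN, opposite ∠H+∠N]
3. ∠GJH = 49°  [△JHG]
4. ∠JHN = 49°  [△JCH]
5. ∠HJN = 88°  [△JHN]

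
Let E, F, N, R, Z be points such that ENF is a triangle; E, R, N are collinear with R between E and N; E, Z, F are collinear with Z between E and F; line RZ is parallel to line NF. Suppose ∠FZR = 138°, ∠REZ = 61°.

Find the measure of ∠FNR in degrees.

1. ∠EZR = 42°  [linear pair at Z on EF]
2. ∠ERZ = 77°  [△ERZ]
3. ∠NRZ = 103°  [linear pair at R on EN]
4. ∠FNR = 77°  [RZ∥NF, co-interior at N–R]

∠FNR = 77°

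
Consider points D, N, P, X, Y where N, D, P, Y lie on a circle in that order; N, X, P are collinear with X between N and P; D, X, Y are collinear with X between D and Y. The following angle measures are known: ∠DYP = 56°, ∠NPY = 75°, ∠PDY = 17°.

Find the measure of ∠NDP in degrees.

∠NDP = 92°

1. ∠PNY = 17°  [same arc PY]
2. ∠NYP = 88°  [△NPY]
3. ∠NDP = 92°  [cyclic NDPY, opposite ∠D+∠Y]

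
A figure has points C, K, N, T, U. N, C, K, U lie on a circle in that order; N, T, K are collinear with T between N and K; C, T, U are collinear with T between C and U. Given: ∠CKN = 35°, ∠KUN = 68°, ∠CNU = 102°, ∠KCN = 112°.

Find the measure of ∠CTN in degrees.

∠CTN = 104°

1. ∠CUN = 35°  [same arc NC]
2. ∠CNK = 33°  [△NCK]
3. ∠NCU = 43°  [△NCU]
4. ∠CTN = 104°  [△NTC]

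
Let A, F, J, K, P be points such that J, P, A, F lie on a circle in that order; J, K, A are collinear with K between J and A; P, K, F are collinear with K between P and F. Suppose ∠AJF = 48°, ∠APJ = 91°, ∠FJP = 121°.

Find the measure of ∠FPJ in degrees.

1. ∠AFJ = 89°  [cyclic JPAF, opposite ∠P+∠F]
2. ∠FAJ = 43°  [△JAF]
3. ∠FPJ = 43°  [same arc JF]

∠FPJ = 43°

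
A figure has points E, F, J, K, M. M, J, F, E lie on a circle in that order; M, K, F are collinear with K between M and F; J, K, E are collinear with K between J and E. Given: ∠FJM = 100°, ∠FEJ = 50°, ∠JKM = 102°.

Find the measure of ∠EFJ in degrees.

1. ∠FMJ = 50°  [same arc JF]
2. ∠FKJ = 78°  [linear pair at K on MF]
3. ∠JFM = 30°  [△MJF]
4. ∠EJF = 72°  [△JKF]
5. ∠EFJ = 58°  [△JFE]

∠EFJ = 58°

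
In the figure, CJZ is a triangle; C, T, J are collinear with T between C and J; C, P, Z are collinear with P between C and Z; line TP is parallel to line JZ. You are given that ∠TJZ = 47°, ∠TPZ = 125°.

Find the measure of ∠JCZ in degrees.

1. ∠CJZ = 47°  [T on ray JC]
2. ∠CPT = 55°  [linear pair at P on CZ]
3. ∠CTP = 47°  [TP∥JZ, corresponding at T]
4. ∠PCT = 78°  [△CTP]
5. ∠JCZ = 78°  [T on CJ, P on CZ]

∠JCZ = 78°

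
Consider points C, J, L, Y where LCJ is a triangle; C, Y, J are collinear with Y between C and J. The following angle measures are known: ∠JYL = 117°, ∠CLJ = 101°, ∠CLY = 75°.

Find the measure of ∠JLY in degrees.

∠JLY = 26°

1. ∠CYL = 63°  [linear pair at Y on CJ]
2. ∠LCY = 42°  [△LCY]
3. ∠JCL = 42°  [Y on ray CJ]
4. ∠CJL = 37°  [△LCJ]
5. ∠LJY = 37°  [Y on ray JC]
6. ∠JLY = 26°  [△LYJ]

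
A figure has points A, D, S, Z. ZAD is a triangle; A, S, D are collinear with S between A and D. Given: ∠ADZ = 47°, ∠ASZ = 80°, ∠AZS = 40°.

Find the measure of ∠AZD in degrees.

1. ∠SAZ = 60°  [△ZAS]
2. ∠DAZ = 60°  [S on ray AD]
3. ∠AZD = 73°  [△ZAD]

∠AZD = 73°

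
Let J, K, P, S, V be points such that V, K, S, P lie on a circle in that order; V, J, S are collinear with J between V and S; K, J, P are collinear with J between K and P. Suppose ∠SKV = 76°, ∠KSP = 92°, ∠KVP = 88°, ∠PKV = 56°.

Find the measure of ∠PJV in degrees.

∠PJV = 124°

1. ∠SPV = 104°  [cyclic VKSP, opposite ∠K+∠P]
2. ∠KPV = 36°  [△VKP]
3. ∠PSV = 56°  [same arc VP]
4. ∠PVS = 20°  [△VSP]
5. ∠PJV = 124°  [△VJP]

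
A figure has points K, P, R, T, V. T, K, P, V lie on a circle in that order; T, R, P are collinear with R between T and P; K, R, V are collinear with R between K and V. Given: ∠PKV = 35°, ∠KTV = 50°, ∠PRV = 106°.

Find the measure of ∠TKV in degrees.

1. ∠PTV = 35°  [same arc PV]
2. ∠TRV = 74°  [linear pair at R on TP]
3. ∠KVT = 71°  [△TRV]
4. ∠TKV = 59°  [△TKV]

∠TKV = 59°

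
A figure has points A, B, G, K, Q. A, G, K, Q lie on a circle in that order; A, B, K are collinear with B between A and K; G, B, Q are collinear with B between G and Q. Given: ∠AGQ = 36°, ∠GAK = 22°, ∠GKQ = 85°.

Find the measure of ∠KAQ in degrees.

∠KAQ = 73°

1. ∠GQK = 22°  [same arc GK]
2. ∠KGQ = 73°  [△GKQ]
3. ∠KAQ = 73°  [same arc KQ]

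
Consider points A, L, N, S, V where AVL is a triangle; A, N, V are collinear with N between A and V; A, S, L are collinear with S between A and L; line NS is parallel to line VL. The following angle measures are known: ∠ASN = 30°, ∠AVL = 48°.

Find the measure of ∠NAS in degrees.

∠NAS = 102°

1. ∠ALV = 30°  [NS∥VL, corresponding at S]
2. ∠LAV = 102°  [△AVL]
3. ∠NAS = 102°  [N on AV, S on AL]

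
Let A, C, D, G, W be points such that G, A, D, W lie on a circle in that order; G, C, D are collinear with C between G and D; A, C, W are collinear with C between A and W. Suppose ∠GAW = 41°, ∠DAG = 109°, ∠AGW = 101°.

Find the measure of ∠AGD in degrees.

1. ∠AWG = 38°  [△GAW]
2. ∠ADG = 38°  [same arc GA]
3. ∠AGD = 33°  [△GAD]

∠AGD = 33°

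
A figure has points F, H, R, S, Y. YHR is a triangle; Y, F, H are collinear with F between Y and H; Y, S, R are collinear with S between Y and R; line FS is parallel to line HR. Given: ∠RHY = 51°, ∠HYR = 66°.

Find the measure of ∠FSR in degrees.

1. ∠HRY = 63°  [△YHR]
2. ∠FSY = 63°  [FS∥HR, corresponding at S]
3. ∠FSR = 117°  [linear pair at S on YR]

∠FSR = 117°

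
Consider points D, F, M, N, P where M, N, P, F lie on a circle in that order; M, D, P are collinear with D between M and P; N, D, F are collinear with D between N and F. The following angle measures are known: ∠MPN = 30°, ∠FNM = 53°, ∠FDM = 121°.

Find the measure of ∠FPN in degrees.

∠FPN = 83°

1. ∠MFN = 30°  [same arc MN]
2. ∠FMN = 97°  [△MNF]
3. ∠FPN = 83°  [cyclic MNPF, opposite ∠M+∠P]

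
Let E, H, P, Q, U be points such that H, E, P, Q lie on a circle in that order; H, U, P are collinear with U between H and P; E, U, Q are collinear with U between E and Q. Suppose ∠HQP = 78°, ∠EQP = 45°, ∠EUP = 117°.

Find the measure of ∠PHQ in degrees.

1. ∠HEP = 102°  [cyclic HEPQ, opposite ∠E+∠Q]
2. ∠EHP = 45°  [same arc EP]
3. ∠HUQ = 117°  [vertical angles at U]
4. ∠EPH = 33°  [△HEP]
5. ∠EQH = 33°  [same arc HE]
6. ∠PHQ = 30°  [△HUQ]

∠PHQ = 30°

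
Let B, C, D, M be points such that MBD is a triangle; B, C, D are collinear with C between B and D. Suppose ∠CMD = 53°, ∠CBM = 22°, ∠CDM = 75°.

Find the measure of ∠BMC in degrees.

1. ∠DCM = 52°  [△MCD]
2. ∠BCM = 128°  [linear pair at C on BD]
3. ∠BMC = 30°  [△MBC]

∠BMC = 30°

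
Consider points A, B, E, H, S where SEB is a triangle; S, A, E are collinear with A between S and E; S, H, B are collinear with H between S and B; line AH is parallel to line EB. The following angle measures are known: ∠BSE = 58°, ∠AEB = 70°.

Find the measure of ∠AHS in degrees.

1. ∠BES = 70°  [A on ray ES]
2. ∠EBS = 52°  [△SEB]
3. ∠AHS = 52°  [AH∥EB, corresponding at H]

∠AHS = 52°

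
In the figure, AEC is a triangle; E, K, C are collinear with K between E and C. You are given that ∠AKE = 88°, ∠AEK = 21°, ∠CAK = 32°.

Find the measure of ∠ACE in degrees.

1. ∠AKC = 92°  [linear pair at K on EC]
2. ∠ACK = 56°  [△AKC]
3. ∠ACE = 56°  [K on ray CE]

∠ACE = 56°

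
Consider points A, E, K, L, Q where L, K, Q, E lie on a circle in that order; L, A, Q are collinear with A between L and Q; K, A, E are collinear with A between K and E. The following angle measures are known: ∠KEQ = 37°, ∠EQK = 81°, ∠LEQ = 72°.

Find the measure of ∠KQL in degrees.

∠KQL = 35°

1. ∠KLQ = 37°  [same arc KQ]
2. ∠LKQ = 108°  [cyclic LKQE, opposite ∠K+∠E]
3. ∠KQL = 35°  [△LKQ]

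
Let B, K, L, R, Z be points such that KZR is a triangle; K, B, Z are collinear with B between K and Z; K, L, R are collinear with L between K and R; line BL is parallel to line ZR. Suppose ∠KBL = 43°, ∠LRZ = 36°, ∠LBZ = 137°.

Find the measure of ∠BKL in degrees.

1. ∠KZR = 43°  [BL∥ZR, corresponding at B]
2. ∠KRZ = 36°  [L on ray RK]
3. ∠RKZ = 101°  [△KZR]
4. ∠BKL = 101°  [B on KZ, L on KR]

∠BKL = 101°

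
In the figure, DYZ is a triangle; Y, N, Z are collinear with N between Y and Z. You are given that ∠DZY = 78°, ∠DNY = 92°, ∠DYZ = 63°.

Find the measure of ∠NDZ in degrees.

1. ∠DZN = 78°  [N on ray ZY]
2. ∠DNZ = 88°  [linear pair at N on YZ]
3. ∠NDZ = 14°  [△DNZ]

∠NDZ = 14°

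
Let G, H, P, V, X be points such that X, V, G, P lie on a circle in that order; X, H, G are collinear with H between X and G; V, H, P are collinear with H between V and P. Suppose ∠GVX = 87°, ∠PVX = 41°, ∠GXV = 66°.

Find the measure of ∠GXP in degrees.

1. ∠GPX = 93°  [cyclic XVGP, opposite ∠V+∠P]
2. ∠PGX = 41°  [same arc XP]
3. ∠GXP = 46°  [△XGP]

∠GXP = 46°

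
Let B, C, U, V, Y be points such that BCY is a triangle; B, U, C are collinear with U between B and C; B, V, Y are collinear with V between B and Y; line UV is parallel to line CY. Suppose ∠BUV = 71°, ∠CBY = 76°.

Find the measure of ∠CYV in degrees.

∠CYV = 33°

1. ∠BCY = 71°  [UV∥CY, corresponding at U]
2. ∠BYC = 33°  [△BCY]
3. ∠CYV = 33°  [V on ray YB]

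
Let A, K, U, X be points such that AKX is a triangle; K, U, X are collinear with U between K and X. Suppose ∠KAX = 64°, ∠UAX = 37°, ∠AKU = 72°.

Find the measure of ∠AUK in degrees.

∠AUK = 81°

1. ∠AKX = 72°  [U on ray KX]
2. ∠AXK = 44°  [△AKX]
3. ∠AXU = 44°  [U on ray XK]
4. ∠AUX = 99°  [△AUX]
5. ∠AUK = 81°  [linear pair at U on KX]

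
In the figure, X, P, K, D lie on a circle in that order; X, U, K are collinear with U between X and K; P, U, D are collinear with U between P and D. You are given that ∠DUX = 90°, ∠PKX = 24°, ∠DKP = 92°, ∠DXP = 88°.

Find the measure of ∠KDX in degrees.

1. ∠KUP = 90°  [vertical angles at U]
2. ∠DUK = 90°  [linear pair at U on XK]
3. ∠PDX = 24°  [same arc XP]
4. ∠DPK = 66°  [△PUK]
5. ∠KDP = 22°  [△PKD]
6. ∠DKX = 68°  [△KUD]
7. ∠DXK = 66°  [△XUD]
8. ∠KDX = 46°  [△XKD]

∠KDX = 46°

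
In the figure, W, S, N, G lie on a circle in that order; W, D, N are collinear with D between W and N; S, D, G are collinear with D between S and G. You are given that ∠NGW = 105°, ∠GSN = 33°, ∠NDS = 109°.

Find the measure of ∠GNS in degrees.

∠GNS = 80°

1. ∠NSW = 75°  [cyclic WSNG, opposite ∠S+∠G]
2. ∠SNW = 38°  [△SDN]
3. ∠NWS = 67°  [△WSN]
4. ∠NGS = 67°  [same arc SN]
5. ∠GNS = 80°  [△SNG]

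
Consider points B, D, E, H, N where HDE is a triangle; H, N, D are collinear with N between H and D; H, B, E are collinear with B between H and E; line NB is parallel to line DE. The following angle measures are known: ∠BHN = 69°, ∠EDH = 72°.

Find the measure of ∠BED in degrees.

1. ∠DHE = 69°  [N on HD, B on HE]
2. ∠DEH = 39°  [△HDE]
3. ∠BED = 39°  [B on ray EH]

∠BED = 39°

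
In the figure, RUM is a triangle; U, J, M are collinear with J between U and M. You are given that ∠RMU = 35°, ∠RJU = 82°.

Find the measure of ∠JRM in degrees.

∠JRM = 47°

1. ∠JMR = 35°  [J on ray MU]
2. ∠MJR = 98°  [linear pair at J on UM]
3. ∠JRM = 47°  [△RJM]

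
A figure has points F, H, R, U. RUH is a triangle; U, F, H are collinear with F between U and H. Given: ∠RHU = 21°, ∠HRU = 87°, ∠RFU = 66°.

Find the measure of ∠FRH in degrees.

∠FRH = 45°

1. ∠FHR = 21°  [F on ray HU]
2. ∠HFR = 114°  [linear pair at F on UH]
3. ∠FRH = 45°  [△RFH]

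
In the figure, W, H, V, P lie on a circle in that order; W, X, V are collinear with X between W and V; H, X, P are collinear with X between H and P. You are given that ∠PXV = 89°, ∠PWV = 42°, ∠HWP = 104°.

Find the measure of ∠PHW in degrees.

1. ∠PXW = 91°  [linear pair at X on WV]
2. ∠HPW = 47°  [△WXP]
3. ∠PHW = 29°  [△WHP]

∠PHW = 29°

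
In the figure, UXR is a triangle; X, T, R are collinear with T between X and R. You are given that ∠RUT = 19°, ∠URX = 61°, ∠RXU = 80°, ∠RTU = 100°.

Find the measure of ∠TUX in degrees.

∠TUX = 20°

1. ∠TXU = 80°  [T on ray XR]
2. ∠UTX = 80°  [linear pair at T on XR]
3. ∠TUX = 20°  [△UXT]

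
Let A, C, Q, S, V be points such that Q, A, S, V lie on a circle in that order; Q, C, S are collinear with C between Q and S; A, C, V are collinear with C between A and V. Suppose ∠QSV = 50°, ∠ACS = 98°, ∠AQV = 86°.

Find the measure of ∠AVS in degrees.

1. ∠QAV = 50°  [same arc QV]
2. ∠ACQ = 82°  [linear pair at C on QS]
3. ∠AQS = 48°  [△QCA]
4. ∠AVS = 48°  [same arc AS]

∠AVS = 48°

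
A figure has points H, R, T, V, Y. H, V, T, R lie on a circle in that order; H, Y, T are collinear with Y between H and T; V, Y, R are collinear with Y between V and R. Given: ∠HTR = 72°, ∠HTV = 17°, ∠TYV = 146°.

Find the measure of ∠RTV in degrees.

∠RTV = 89°

1. ∠HVR = 72°  [same arc HR]
2. ∠HRV = 17°  [same arc HV]
3. ∠RHV = 91°  [△HVR]
4. ∠RTV = 89°  [cyclic HVTR, opposite ∠H+∠T]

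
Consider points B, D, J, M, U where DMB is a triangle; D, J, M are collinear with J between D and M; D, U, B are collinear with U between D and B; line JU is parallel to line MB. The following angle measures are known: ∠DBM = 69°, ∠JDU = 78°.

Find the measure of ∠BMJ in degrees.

1. ∠DUJ = 69°  [JU∥MB, corresponding at U]
2. ∠DJU = 33°  [△DJU]
3. ∠MJU = 147°  [linear pair at J on DM]
4. ∠BMJ = 33°  [JU∥MB, co-interior at M–J]

∠BMJ = 33°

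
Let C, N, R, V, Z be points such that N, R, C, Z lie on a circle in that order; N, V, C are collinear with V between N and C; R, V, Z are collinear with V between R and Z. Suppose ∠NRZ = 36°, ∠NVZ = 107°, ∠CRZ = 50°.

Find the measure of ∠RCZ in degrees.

∠RCZ = 59°

1. ∠NCZ = 36°  [same arc NZ]
2. ∠CVZ = 73°  [linear pair at V on NC]
3. ∠CZR = 71°  [△CVZ]
4. ∠RCZ = 59°  [△RCZ]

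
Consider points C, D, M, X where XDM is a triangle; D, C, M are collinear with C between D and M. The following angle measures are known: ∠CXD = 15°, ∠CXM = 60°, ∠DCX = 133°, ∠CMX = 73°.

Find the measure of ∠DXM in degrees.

∠DXM = 75°

1. ∠CDX = 32°  [△XDC]
2. ∠DMX = 73°  [C on ray MD]
3. ∠MDX = 32°  [C on ray DM]
4. ∠DXM = 75°  [△XDM]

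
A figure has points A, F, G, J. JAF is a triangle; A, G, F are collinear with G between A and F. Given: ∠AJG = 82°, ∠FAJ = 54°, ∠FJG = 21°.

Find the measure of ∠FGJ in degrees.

1. ∠GAJ = 54°  [G on ray AF]
2. ∠AGJ = 44°  [△JAG]
3. ∠FGJ = 136°  [linear pair at G on AF]

∠FGJ = 136°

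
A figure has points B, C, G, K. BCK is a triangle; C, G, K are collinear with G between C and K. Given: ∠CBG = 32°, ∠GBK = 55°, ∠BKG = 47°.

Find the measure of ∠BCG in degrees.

∠BCG = 46°

1. ∠BGK = 78°  [△BGK]
2. ∠BGC = 102°  [linear pair at G on CK]
3. ∠BCG = 46°  [△BCG]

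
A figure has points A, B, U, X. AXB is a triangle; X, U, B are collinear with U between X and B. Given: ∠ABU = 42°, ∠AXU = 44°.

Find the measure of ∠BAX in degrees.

1. ∠ABX = 42°  [U on ray BX]
2. ∠AXB = 44°  [U on ray XB]
3. ∠BAX = 94°  [△AXB]

∠BAX = 94°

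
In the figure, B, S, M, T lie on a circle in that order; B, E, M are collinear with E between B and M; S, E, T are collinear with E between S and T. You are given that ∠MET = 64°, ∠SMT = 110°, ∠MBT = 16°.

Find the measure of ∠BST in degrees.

∠BST = 62°

1. ∠BET = 116°  [linear pair at E on BM]
2. ∠SBT = 70°  [cyclic BSMT, opposite ∠B+∠M]
3. ∠BTS = 48°  [△BET]
4. ∠BST = 62°  [△BST]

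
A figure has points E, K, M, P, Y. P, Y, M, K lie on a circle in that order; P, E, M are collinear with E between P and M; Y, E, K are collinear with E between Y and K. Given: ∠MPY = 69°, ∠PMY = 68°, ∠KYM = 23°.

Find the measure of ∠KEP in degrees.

1. ∠PKY = 68°  [same arc PY]
2. ∠KPM = 23°  [same arc MK]
3. ∠KEP = 89°  [△PEK]

∠KEP = 89°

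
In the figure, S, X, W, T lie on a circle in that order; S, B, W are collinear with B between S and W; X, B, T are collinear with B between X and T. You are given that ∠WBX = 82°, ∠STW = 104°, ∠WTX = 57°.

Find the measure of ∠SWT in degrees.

1. ∠SBT = 82°  [vertical angles at B]
2. ∠TBW = 98°  [linear pair at B on SW]
3. ∠SWT = 25°  [△WBT]

∠SWT = 25°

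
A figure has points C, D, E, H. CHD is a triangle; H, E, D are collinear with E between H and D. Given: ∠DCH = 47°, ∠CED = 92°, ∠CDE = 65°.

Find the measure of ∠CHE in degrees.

1. ∠CDH = 65°  [E on ray DH]
2. ∠CHD = 68°  [△CHD]
3. ∠CHE = 68°  [E on ray HD]

∠CHE = 68°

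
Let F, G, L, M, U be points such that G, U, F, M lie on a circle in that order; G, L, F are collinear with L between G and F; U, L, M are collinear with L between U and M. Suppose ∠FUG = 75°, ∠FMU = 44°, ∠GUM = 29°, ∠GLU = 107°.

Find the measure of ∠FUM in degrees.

1. ∠FGU = 44°  [same arc UF]
2. ∠FLU = 73°  [linear pair at L on GF]
3. ∠GFU = 61°  [△GUF]
4. ∠FUM = 46°  [△ULF]

∠FUM = 46°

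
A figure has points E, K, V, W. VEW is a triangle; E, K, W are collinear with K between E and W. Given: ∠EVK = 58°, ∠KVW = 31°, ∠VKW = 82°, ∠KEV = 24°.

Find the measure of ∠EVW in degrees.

∠EVW = 89°

1. ∠KWV = 67°  [△VKW]
2. ∠VEW = 24°  [K on ray EW]
3. ∠EWV = 67°  [K on ray WE]
4. ∠EVW = 89°  [△VEW]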